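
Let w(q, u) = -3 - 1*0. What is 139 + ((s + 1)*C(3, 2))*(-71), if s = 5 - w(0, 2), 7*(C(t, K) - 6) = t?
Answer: -27782/7 ≈ -3968.9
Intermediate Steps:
C(t, K) = 6 + t/7
w(q, u) = -3 (w(q, u) = -3 + 0 = -3)
s = 8 (s = 5 - 1*(-3) = 5 + 3 = 8)
139 + ((s + 1)*C(3, 2))*(-71) = 139 + ((8 + 1)*(6 + (⅐)*3))*(-71) = 139 + (9*(6 + 3/7))*(-71) = 139 + (9*(45/7))*(-71) = 139 + (405/7)*(-71) = 139 - 28755/7 = -27782/7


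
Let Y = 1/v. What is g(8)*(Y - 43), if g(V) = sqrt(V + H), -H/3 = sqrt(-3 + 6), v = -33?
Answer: -1420*sqrt(8 - 3*sqrt(3))/33 ≈ -72.053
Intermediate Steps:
H = -3*sqrt(3) (H = -3*sqrt(-3 + 6) = -3*sqrt(3) ≈ -5.1962)
g(V) = sqrt(V - 3*sqrt(3))
Y = -1/33 (Y = 1/(-33) = 1*(-1/33) = -1/33 ≈ -0.030303)
g(8)*(Y - 43) = sqrt(8 - 3*sqrt(3))*(-1/33 - 43) = sqrt(8 - 3*sqrt(3))*(-1420/33) = -1420*sqrt(8 - 3*sqrt(3))/33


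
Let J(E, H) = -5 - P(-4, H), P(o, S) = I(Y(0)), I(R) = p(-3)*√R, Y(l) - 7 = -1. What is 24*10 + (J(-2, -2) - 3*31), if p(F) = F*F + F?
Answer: 142 - 6*√6 ≈ 127.30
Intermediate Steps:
p(F) = F + F² (p(F) = F² + F = F + F²)
Y(l) = 6 (Y(l) = 7 - 1 = 6)
I(R) = 6*√R (I(R) = (-3*(1 - 3))*√R = (-3*(-2))*√R = 6*√R)
P(o, S) = 6*√6
J(E, H) = -5 - 6*√6
24*10 + (J(-2, -2) - 3*31) = 24*10 + ((-5 - 6*√6) - 3*31) = 240 + ((-5 - 6*√6) - 93) = 240 + (-98 - 6*√6) = 142 - 6*√6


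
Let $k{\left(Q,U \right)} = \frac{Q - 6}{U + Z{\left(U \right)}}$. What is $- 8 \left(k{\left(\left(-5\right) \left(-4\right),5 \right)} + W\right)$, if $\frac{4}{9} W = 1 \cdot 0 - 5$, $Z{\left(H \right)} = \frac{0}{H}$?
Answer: $\frac{338}{5} \approx 67.6$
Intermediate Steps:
$Z{\left(H \right)} = 0$
$k{\left(Q,U \right)} = \frac{-6 + Q}{U}$ ($k{\left(Q,U \right)} = \frac{Q - 6}{U + 0} = \frac{-6 + Q}{U}$)
$W = - \frac{45}{4}$ ($W = \frac{9 \left(1 \cdot 0 - 5\right)}{4} = \frac{9 \left(0 - 5\right)}{4} = \frac{9}{4} \left(-5\right) = - \frac{45}{4} \approx -11.25$)
$- 8 \left(k{\left(\left(-5\right) \left(-4\right),5 \right)} + W\right) = - 8 \left(\frac{-6 - -20}{5} - \frac{45}{4}\right) = - 8 \left(\frac{-6 + 20}{5} - \frac{45}{4}\right) = - 8 \left(\frac{1}{5} \cdot 14 - \frac{45}{4}\right) = - 8 \left(\frac{14}{5} - \frac{45}{4}\right) = \left(-8\right) \left(- \frac{169}{20}\right) = \frac{338}{5}$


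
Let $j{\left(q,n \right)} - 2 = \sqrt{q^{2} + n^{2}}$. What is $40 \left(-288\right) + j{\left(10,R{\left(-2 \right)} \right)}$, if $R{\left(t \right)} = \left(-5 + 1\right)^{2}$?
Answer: $-11518 + 2 \sqrt{89} \approx -11499.0$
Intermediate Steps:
$R{\left(t \right)} = 16$ ($R{\left(t \right)} = \left(-4\right)^{2} = 16$)
$j{\left(q,n \right)} = 2 + \sqrt{n^{2} + q^{2}}$ ($j{\left(q,n \right)} = 2 + \sqrt{q^{2} + n^{2}} = 2 + \sqrt{n^{2} + q^{2}}$)
$40 \left(-288\right) + j{\left(10,R{\left(-2 \right)} \right)} = 40 \left(-288\right) + \left(2 + \sqrt{16^{2} + 10^{2}}\right) = -11520 + \left(2 + \sqrt{256 + 100}\right) = -11520 + \left(2 + \sqrt{356}\right) = -11520 + \left(2 + 2 \sqrt{89}\right) = -11518 + 2 \sqrt{89}$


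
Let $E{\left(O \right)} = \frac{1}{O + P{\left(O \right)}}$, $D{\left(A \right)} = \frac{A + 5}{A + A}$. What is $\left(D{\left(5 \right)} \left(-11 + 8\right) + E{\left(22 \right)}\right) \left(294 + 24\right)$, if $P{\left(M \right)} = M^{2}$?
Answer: $- \frac{241203}{253} \approx -953.37$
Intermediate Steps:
$D{\left(A \right)} = \frac{5 + A}{2 A}$
$E{\left(O \right)} = \frac{1}{O + O^{2}}$
$\left(D{\left(5 \right)} \left(-11 + 8\right) + E{\left(22 \right)}\right) \left(294 + 24\right) = \left(\frac{5 + 5}{2 \cdot 5} \left(-11 + 8\right) + \frac{1}{22 \left(1 + 22\right)}\right) \left(294 + 24\right) = \left(\frac{1}{2} \cdot \frac{1}{5} \cdot 10 \left(-3\right) + \frac{1}{22 \cdot 23}\right) 318 = \left(1 \left(-3\right) + \frac{1}{22} \cdot \frac{1}{23}\right) 318 = \left(-3 + \frac{1}{506}\right) 318 = \left(- \frac{1517}{506}\right) 318 = - \frac{241203}{253}$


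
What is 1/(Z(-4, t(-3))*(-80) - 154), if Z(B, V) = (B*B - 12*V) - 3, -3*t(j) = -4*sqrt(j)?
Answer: -199/1056806 - 320*I*sqrt(3)/1585209 ≈ -0.0001883 - 0.00034964*I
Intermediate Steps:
t(j) = 4*sqrt(j)/3 (t(j) = -(-4)*sqrt(j)/3 = 4*sqrt(j)/3)
Z(B, V) = -3 + B**2 - 12*V (Z(B, V) = (B**2 - 12*V) - 3 = -3 + B**2 - 12*V)
1/(Z(-4, t(-3))*(-80) - 154) = 1/((-3 + (-4)**2 - 16*sqrt(-3))*(-80) - 154) = 1/((-3 + 16 - 16*I*sqrt(3))*(-80) - 154) = 1/((13 - 16*I*sqrt(3))*(-80) - 154) = 1/((-1040 + 1280*I*sqrt(3)) - 154) = 1/(-1194 + 1280*I*sqrt(3))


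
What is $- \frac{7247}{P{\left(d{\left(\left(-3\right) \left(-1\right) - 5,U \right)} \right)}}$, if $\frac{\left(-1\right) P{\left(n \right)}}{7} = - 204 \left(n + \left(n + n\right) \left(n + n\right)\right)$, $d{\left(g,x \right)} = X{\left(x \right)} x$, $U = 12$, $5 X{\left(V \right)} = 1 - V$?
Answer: $- \frac{181175}{98583408} \approx -0.0018378$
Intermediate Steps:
$X{\left(V \right)} = \frac{1}{5} - \frac{V}{5}$ ($X{\left(V \right)} = \frac{1 - V}{5} = \frac{1}{5} - \frac{V}{5}$)
$d{\left(g,x \right)} = x \left(\frac{1}{5} - \frac{x}{5}\right)$ ($d{\left(g,x \right)} = \left(\frac{1}{5} - \frac{x}{5}\right) x = x \left(\frac{1}{5} - \frac{x}{5}\right)$)
$P{\left(n \right)} = 1428 n + 5712 n^{2}$ ($P{\left(n \right)} = - 7 \left(- 204 \left(n + \left(n + n\right) \left(n + n\right)\right)\right) = - 7 \left(- 204 \left(n + 2 n 2 n\right)\right) = - 7 \left(- 204 \left(n + 4 n^{2}\right)\right) = - 7 \left(- 816 n^{2} - 204 n\right) = 1428 n + 5712 n^{2}$)
$- \frac{7247}{P{\left(d{\left(\left(-3\right) \left(-1\right) - 5,U \right)} \right)}} = - \frac{7247}{1428 \cdot \frac{1}{5} \cdot 12 \left(1 - 12\right) \left(1 + 4 \cdot \frac{1}{5} \cdot 12 \left(1 - 12\right)\right)} = - \frac{7247}{1428 \cdot \frac{1}{5} \cdot 12 \left(-11\right) \left(1 + 4 \cdot \frac{1}{5} \cdot 12 \left(-11\right)\right)} = - \frac{7247}{1428 \left(- \frac{132}{5}\right) \left(1 + 4 \left(- \frac{132}{5}\right)\right)} = - \frac{7247}{1428 \left(- \frac{132}{5}\right) \left(1 - \frac{528}{5}\right)} = - \frac{7247}{1428 \left(- \frac{132}{5}\right) \left(- \frac{523}{5}\right)} = - \frac{7247}{\frac{98583408}{25}} = \left(-7247\right) \frac{25}{98583408} = - \frac{181175}{98583408}$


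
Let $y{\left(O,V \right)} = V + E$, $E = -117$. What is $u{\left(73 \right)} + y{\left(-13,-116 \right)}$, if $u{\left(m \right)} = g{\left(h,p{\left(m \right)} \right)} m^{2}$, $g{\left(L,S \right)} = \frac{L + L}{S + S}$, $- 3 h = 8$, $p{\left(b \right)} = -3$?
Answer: $\frac{40535}{9} \approx 4503.9$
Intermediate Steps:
$h = - \frac{8}{3}$ ($h = \left(- \frac{1}{3}\right) 8 = - \frac{8}{3} \approx -2.6667$)
$y{\left(O,V \right)} = -117 + V$ ($y{\left(O,V \right)} = V - 117 = -117 + V$)
$g{\left(L,S \right)} = \frac{L}{S}$ ($g{\left(L,S \right)} = \frac{2 L}{2 S} = 2 L \frac{1}{2 S} = \frac{L}{S}$)
$u{\left(m \right)} = \frac{8 m^{2}}{9}$ ($u{\left(m \right)} = - \frac{8}{3 \left(-3\right)} m^{2} = \left(- \frac{8}{3}\right) \left(- \frac{1}{3}\right) m^{2} = \frac{8 m^{2}}{9}$)
$u{\left(73 \right)} + y{\left(-13,-116 \right)} = \frac{8 \cdot 73^{2}}{9} - 233 = \frac{8}{9} \cdot 5329 - 233 = \frac{42632}{9} - 233 = \frac{40535}{9}$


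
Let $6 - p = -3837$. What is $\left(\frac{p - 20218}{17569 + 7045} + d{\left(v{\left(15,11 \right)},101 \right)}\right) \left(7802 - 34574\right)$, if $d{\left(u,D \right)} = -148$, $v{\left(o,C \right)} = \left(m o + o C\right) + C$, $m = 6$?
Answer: $\frac{48982680342}{12307} \approx 3.9801 \cdot 10^{6}$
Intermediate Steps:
$p = 3843$ ($p = 6 - -3837 = 6 + 3837 = 3843$)
$v{\left(o,C \right)} = C + 6 o + C o$ ($v{\left(o,C \right)} = \left(6 o + o C\right) + C = \left(6 o + C o\right) + C = C + 6 o + C o$)
$\left(\frac{p - 20218}{17569 + 7045} + d{\left(v{\left(15,11 \right)},101 \right)}\right) \left(7802 - 34574\right) = \left(\frac{3843 - 20218}{17569 + 7045} - 148\right) \left(7802 - 34574\right) = \left(- \frac{16375}{24614} - 148\right) \left(-26772\right) = \left(- \frac{3659247}{24614}\right) \left(-26772\right) = \frac{48982680342}{12307}$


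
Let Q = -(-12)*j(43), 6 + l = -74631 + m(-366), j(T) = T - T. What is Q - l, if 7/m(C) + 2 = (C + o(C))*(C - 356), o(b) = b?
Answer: 39445803767/528502 ≈ 74637.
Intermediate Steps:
j(T) = 0
m(C) = 7/(-2 + 2*C*(-356 + C)) (m(C) = 7/(-2 + (C + C)*(C - 356)) = 7/(-2 + (2*C)*(-356 + C)) = 7/(-2 + 2*C*(-356 + C)))
l = -39445803767/528502 (l = -6 + (-74631 + 7/(2*(-1 + (-366)² - 356*(-366)))) = -6 + (-74631 + 7/(2*(-1 + 133956 + 130296))) = -6 + (-74631 + (7/2)/264251) = -6 + (-74631 + (7/2)*(1/264251)) = -6 + (-74631 + 7/528502) = -6 - 39442632755/528502 = -39445803767/528502 ≈ -74637.)
Q = 0 (Q = -(-12)*0 = -1*0 = 0)
Q - l = 0 - 1*(-39445803767/528502) = 0 + 39445803767/528502 = 39445803767/528502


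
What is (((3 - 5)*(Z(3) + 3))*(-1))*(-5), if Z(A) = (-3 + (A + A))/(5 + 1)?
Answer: -35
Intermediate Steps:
Z(A) = -1/2 + A/3 (Z(A) = (-3 + 2*A)/6 = (-3 + 2*A)*(1/6) = -1/2 + A/3)
(((3 - 5)*(Z(3) + 3))*(-1))*(-5) = (((3 - 5)*((-1/2 + (1/3)*3) + 3))*(-1))*(-5) = (-2*((-1/2 + 1) + 3)*(-1))*(-5) = (-2*(1/2 + 3)*(-1))*(-5) = (-2*7/2*(-1))*(-5) = -7*(-1)*(-5) = 7*(-5) = -35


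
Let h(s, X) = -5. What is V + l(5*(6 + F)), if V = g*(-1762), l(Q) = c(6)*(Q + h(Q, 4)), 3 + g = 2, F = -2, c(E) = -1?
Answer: 1747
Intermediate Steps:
g = -1 (g = -3 + 2 = -1)
l(Q) = 5 - Q (l(Q) = -(Q - 5) = -(-5 + Q) = 5 - Q)
V = 1762 (V = -1*(-1762) = 1762)
V + l(5*(6 + F)) = 1762 + (5 - 5*(6 - 2)) = 1762 + (5 - 5*4) = 1762 + (5 - 1*20) = 1762 + (5 - 20) = 1762 - 15 = 1747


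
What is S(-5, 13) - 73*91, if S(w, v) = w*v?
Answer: -6708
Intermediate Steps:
S(w, v) = v*w
S(-5, 13) - 73*91 = 13*(-5) - 73*91 = -65 - 6643 = -6708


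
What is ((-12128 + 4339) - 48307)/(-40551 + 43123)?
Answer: -14024/643 ≈ -21.810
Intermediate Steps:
((-12128 + 4339) - 48307)/(-40551 + 43123) = (-7789 - 48307)/2572 = -56096*1/2572 = -14024/643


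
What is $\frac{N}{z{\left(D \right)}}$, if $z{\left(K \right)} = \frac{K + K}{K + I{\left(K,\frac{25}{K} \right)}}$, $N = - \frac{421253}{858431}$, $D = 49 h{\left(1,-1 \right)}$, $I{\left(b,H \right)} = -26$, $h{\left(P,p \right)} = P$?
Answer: $- \frac{197731}{1716862} \approx -0.11517$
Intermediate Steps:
$D = 49$ ($D = 49 \cdot 1 = 49$)
$N = - \frac{8597}{17519}$ ($N = \left(-421253\right) \frac{1}{858431} = - \frac{8597}{17519} \approx -0.49072$)
$z{\left(K \right)} = \frac{2 K}{-26 + K}$ ($z{\left(K \right)} = \frac{K + K}{K - 26} = \frac{2 K}{-26 + K}$)
$\frac{N}{z{\left(D \right)}} = - \frac{8597}{17519 \cdot 2 \cdot 49 \frac{1}{-26 + 49}} = - \frac{8597}{17519 \cdot 2 \cdot 49 \cdot \frac{1}{23}} = - \frac{8597}{17519 \cdot \frac{98}{23}} = \left(- \frac{8597}{17519}\right) \frac{23}{98} = - \frac{197731}{1716862}$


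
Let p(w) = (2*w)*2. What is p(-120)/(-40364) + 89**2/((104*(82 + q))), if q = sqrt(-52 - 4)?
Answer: 3319470451/3557682960 - 7921*I*sqrt(14)/352560 ≈ 0.93304 - 0.084064*I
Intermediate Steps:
p(w) = 4*w
q = 2*I*sqrt(14) (q = sqrt(-56) = 2*I*sqrt(14) ≈ 7.4833*I)
p(-120)/(-40364) + 89**2/((104*(82 + q))) = (4*(-120))/(-40364) + 89**2/((104*(82 + 2*I*sqrt(14)))) = -480*(-1/40364) + 7921/(8528 + 208*I*sqrt(14)) = 120/10091 + 7921/(8528 + 208*I*sqrt(14))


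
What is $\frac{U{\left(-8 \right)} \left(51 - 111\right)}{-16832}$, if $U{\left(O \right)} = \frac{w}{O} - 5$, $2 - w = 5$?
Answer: $- \frac{555}{33664} \approx -0.016486$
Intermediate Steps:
$w = -3$ ($w = 2 - 5 = -3$)
$U{\left(O \right)} = -5 - \frac{3}{O}$ ($U{\left(O \right)} = - \frac{3}{O} - 5 = -5 - \frac{3}{O}$)
$\frac{U{\left(-8 \right)} \left(51 - 111\right)}{-16832} = \frac{\left(-5 - \frac{3}{-8}\right) \left(51 - 111\right)}{-16832} = \left(-5 - - \frac{3}{8}\right) \left(-60\right) \left(- \frac{1}{16832}\right) = \left(-5 + \frac{3}{8}\right) \left(-60\right) \left(- \frac{1}{16832}\right) = \left(- \frac{37}{8}\right) \left(-60\right) \left(- \frac{1}{16832}\right) = \frac{555}{2} \left(- \frac{1}{16832}\right) = - \frac{555}{33664}$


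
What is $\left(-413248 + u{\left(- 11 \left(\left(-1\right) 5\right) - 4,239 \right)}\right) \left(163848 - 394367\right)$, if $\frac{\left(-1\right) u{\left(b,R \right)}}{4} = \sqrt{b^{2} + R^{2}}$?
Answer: $95261515712 + 922076 \sqrt{59722} \approx 9.5487 \cdot 10^{10}$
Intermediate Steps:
$u{\left(b,R \right)} = - 4 \sqrt{R^{2} + b^{2}}$ ($u{\left(b,R \right)} = - 4 \sqrt{b^{2} + R^{2}} = - 4 \sqrt{R^{2} + b^{2}}$)
$\left(-413248 + u{\left(- 11 \left(\left(-1\right) 5\right) - 4,239 \right)}\right) \left(163848 - 394367\right) = \left(-413248 - 4 \sqrt{239^{2} + \left(- 11 \left(\left(-1\right) 5\right) - 4\right)^{2}}\right) \left(163848 - 394367\right) = \left(-413248 - 4 \sqrt{57121 + \left(\left(-11\right) \left(-5\right) - 4\right)^{2}}\right) \left(-230519\right) = \left(-413248 - 4 \sqrt{57121 + \left(55 - 4\right)^{2}}\right) \left(-230519\right) = \left(-413248 - 4 \sqrt{57121 + 51^{2}}\right) \left(-230519\right) = \left(-413248 - 4 \sqrt{57121 + 2601}\right) \left(-230519\right) = \left(-413248 - 4 \sqrt{59722}\right) \left(-230519\right) = 95261515712 + 922076 \sqrt{59722}$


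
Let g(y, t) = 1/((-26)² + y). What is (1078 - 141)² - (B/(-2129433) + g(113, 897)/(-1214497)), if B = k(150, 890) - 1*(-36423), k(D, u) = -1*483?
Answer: 597166401669977148398/680167967422863 ≈ 8.7797e+5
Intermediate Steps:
g(y, t) = 1/(676 + y)
k(D, u) = -483
B = 35940 (B = -483 - 1*(-36423) = -483 + 36423 = 35940)
(1078 - 141)² - (B/(-2129433) + g(113, 897)/(-1214497)) = (1078 - 141)² - (35940/(-2129433) + 1/((676 + 113)*(-1214497))) = 937² - (35940*(-1/2129433) - 1/1214497/789) = 877969 - (-11980/709811 + (1/789)*(-1/1214497)) = 877969 - (-11980/709811 - 1/958238133) = 877969 - 1*(-11479693543151/680167967422863) = 877969 + 11479693543151/680167967422863 = 597166401669977148398/680167967422863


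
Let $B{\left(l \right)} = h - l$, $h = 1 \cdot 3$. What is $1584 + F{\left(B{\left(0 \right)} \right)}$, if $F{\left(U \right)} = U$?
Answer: $1587$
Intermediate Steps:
$h = 3$
$B{\left(l \right)} = 3 - l$
$1584 + F{\left(B{\left(0 \right)} \right)} = 1584 + \left(3 - 0\right) = 1584 + \left(3 + 0\right) = 1584 + 3 = 1587$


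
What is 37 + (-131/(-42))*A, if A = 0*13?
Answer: 37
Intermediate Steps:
A = 0
37 + (-131/(-42))*A = 37 - 131/(-42)*0 = 37 - 131*(-1/42)*0 = 37 + (131/42)*0 = 37 + 0 = 37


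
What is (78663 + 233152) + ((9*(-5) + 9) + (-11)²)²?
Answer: 319040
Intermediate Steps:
(78663 + 233152) + ((9*(-5) + 9) + (-11)²)² = 311815 + ((-45 + 9) + 121)² = 311815 + (-36 + 121)² = 311815 + 85² = 311815 + 7225 = 319040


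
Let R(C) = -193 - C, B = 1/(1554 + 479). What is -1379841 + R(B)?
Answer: -2805609123/2033 ≈ -1.3800e+6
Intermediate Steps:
B = 1/2033 ≈ 0.00049188
-1379841 + R(B) = -1379841 + (-193 - 1*1/2033) = -1379841 + (-193 - 1/2033) = -1379841 - 392370/2033 = -2805609123/2033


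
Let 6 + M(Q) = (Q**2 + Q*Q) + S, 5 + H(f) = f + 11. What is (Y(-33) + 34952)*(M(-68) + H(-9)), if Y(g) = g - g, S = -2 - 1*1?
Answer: 322816672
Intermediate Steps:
H(f) = 6 + f (H(f) = -5 + (f + 11) = -5 + (11 + f) = 6 + f)
S = -3 (S = -2 - 1 = -3)
Y(g) = 0
M(Q) = -9 + 2*Q**2 (M(Q) = -6 + ((Q**2 + Q*Q) - 3) = -6 + ((Q**2 + Q**2) - 3) = -6 + (2*Q**2 - 3) = -6 + (-3 + 2*Q**2) = -9 + 2*Q**2)
(Y(-33) + 34952)*(M(-68) + H(-9)) = (0 + 34952)*((-9 + 2*(-68)**2) + (6 - 9)) = 34952*((-9 + 2*4624) - 3) = 34952*((-9 + 9248) - 3) = 34952*(9239 - 3) = 34952*9236 = 322816672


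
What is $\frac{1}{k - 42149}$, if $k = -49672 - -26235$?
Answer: $- \frac{1}{65586} \approx -1.5247 \cdot 10^{-5}$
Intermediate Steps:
$k = -23437$ ($k = -49672 + 26235 = -23437$)
$\frac{1}{k - 42149} = \frac{1}{-23437 - 42149} = \frac{1}{-65586} = - \frac{1}{65586}$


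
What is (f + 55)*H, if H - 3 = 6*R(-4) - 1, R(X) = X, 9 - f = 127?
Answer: 1386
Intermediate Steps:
f = -118 (f = 9 - 1*127 = 9 - 127 = -118)
H = -22 (H = 3 + (6*(-4) - 1) = 3 + (-24 - 1) = 3 - 25 = -22)
(f + 55)*H = (-118 + 55)*(-22) = -63*(-22) = 1386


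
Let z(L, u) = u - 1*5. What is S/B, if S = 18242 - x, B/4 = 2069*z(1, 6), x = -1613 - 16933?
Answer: 9197/2069 ≈ 4.4451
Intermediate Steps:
x = -18546
z(L, u) = -5 + u (z(L, u) = u - 5 = -5 + u)
B = 8276 (B = 4*(2069*(-5 + 6)) = 4*(2069*1) = 4*2069 = 8276)
S = 36788 (S = 18242 - 1*(-18546) = 18242 + 18546 = 36788)
S/B = 36788/8276 = 36788*(1/8276) = 9197/2069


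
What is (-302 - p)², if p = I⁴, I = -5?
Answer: 859329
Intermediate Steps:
p = 625 (p = (-5)⁴ = 625)
(-302 - p)² = (-302 - 1*625)² = (-302 - 625)² = (-927)² = 859329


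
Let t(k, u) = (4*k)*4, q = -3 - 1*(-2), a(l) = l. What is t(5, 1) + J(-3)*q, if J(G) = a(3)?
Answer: 77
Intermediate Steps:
J(G) = 3
q = -1 (q = -3 + 2 = -1)
t(k, u) = 16*k
t(5, 1) + J(-3)*q = 16*5 + 3*(-1) = 80 - 3 = 77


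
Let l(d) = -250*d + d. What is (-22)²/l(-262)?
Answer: 242/32619 ≈ 0.0074190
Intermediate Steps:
l(d) = -249*d
(-22)²/l(-262) = (-22)²/((-249*(-262))) = 484/65238 = 484*(1/65238) = 242/32619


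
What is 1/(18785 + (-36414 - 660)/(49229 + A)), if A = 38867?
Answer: 44048/827423143 ≈ 5.3235e-5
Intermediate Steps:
1/(18785 + (-36414 - 660)/(49229 + A)) = 1/(18785 + (-36414 - 660)/(49229 + 38867)) = 1/(18785 - 37074/88096) = 1/(18785 - 37074*1/88096) = 1/(18785 - 18537/44048) = 1/(827423143/44048) = 44048/827423143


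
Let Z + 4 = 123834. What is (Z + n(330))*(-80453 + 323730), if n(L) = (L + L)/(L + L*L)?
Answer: 9971372477764/331 ≈ 3.0125e+10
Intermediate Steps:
n(L) = 2*L/(L + L**2) (n(L) = (2*L)/(L + L**2) = 2*L/(L + L**2))
Z = 123830 (Z = -4 + 123834 = 123830)
(Z + n(330))*(-80453 + 323730) = (123830 + 2/(1 + 330))*(-80453 + 323730) = (123830 + 2/331)*243277 = (40987732/331)*243277 = 9971372477764/331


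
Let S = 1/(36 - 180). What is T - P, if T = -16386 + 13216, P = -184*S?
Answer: -57083/18 ≈ -3171.3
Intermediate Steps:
S = -1/144 (S = 1/(-144) = -1/144 ≈ -0.0069444)
P = 23/18 (P = -184*(-1/144) = 23/18 ≈ 1.2778)
T = -3170
T - P = -3170 - 1*23/18 = -3170 - 23/18 = -57083/18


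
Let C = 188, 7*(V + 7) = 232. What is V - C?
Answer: -1133/7 ≈ -161.86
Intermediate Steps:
V = 183/7 (V = -7 + (1/7)*232 = -7 + 232/7 = 183/7 ≈ 26.143)
V - C = 183/7 - 1*188 = 183/7 - 188 = -1133/7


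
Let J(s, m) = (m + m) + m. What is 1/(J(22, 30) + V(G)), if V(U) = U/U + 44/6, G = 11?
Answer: 3/295 ≈ 0.010169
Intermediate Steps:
V(U) = 25/3 (V(U) = 1 + 44*(⅙) = 1 + 22/3 = 25/3)
J(s, m) = 3*m (J(s, m) = 2*m + m = 3*m)
1/(J(22, 30) + V(G)) = 1/(3*30 + 25/3) = 1/(90 + 25/3) = 1/(295/3) = 3/295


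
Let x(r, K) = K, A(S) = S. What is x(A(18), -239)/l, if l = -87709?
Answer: 239/87709 ≈ 0.0027249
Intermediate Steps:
x(A(18), -239)/l = -239/(-87709) = -239*(-1/87709) = 239/87709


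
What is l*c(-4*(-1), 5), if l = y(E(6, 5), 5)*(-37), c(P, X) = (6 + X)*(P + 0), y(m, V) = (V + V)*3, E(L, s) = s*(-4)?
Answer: -48840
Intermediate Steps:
E(L, s) = -4*s
y(m, V) = 6*V (y(m, V) = (2*V)*3 = 6*V)
c(P, X) = P*(6 + X) (c(P, X) = (6 + X)*P = P*(6 + X))
l = -1110 (l = (6*5)*(-37) = 30*(-37) = -1110)
l*c(-4*(-1), 5) = -1110*(-4*(-1))*(6 + 5) = -4440*11 = -1110*44 = -48840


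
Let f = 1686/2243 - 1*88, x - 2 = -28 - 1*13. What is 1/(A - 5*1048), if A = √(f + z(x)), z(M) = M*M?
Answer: -2350664/12316836179 - √7213274915/61584180895 ≈ -0.00019223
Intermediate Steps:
x = -39 (x = 2 + (-28 - 1*13) = 2 + (-28 - 13) = 2 - 41 = -39)
z(M) = M²
f = -195698/2243 (f = 1686*(1/2243) - 88 = 1686/2243 - 88 = -195698/2243 ≈ -87.248)
A = √7213274915/2243 (A = √(-195698/2243 + (-39)²) = √(-195698/2243 + 1521) = √(3215905/2243) = √7213274915/2243 ≈ 37.865)
1/(A - 5*1048) = 1/(√7213274915/2243 - 5*1048) = 1/(√7213274915/2243 - 5240) = 1/(-5240 + √7213274915/2243)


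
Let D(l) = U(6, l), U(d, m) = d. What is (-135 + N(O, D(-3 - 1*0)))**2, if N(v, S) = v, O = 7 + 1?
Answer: 16129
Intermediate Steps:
O = 8
D(l) = 6
(-135 + N(O, D(-3 - 1*0)))**2 = (-135 + 8)**2 = (-127)**2 = 16129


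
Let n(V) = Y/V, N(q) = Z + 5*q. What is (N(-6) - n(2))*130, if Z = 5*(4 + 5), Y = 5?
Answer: 1625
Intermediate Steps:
Z = 45 (Z = 5*9 = 45)
N(q) = 45 + 5*q
n(V) = 5/V
(N(-6) - n(2))*130 = ((45 + 5*(-6)) - 5/2)*130 = ((45 - 30) - 5/2)*130 = (15 - 1*5/2)*130 = (15 - 5/2)*130 = (25/2)*130 = 1625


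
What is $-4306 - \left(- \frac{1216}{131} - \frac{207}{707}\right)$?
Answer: $- \frac{397921973}{92617} \approx -4296.4$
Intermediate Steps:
$-4306 - \left(- \frac{1216}{131} - \frac{207}{707}\right) = -4306 - - \frac{886829}{92617} = -4306 + \left(\frac{207}{707} + \frac{1216}{131}\right) = -4306 + \frac{886829}{92617} = - \frac{397921973}{92617}$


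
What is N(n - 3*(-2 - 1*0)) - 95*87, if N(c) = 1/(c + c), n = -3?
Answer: -49589/6 ≈ -8264.8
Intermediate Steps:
N(c) = 1/(2*c)
N(n - 3*(-2 - 1*0)) - 95*87 = 1/(2*(-3 - 3*(-2 - 1*0))) - 95*87 = 1/(2*(-3 - 3*(-2 + 0))) - 8265 = 1/(2*(-3 - 3*(-2))) - 8265 = 1/(2*(-3 + 6)) - 8265 = (1/2)/3 - 8265 = (1/2)*(1/3) - 8265 = 1/6 - 8265 = -49589/6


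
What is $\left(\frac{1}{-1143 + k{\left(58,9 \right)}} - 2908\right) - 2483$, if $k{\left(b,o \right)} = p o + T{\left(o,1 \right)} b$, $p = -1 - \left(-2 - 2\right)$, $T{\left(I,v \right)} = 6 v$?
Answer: $- \frac{4140289}{768} \approx -5391.0$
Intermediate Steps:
$p = 3$ ($p = -1 - \left(-2 - 2\right) = -1 - -4 = -1 + 4 = 3$)
$k{\left(b,o \right)} = 3 o + 6 b$ ($k{\left(b,o \right)} = 3 o + 6 \cdot 1 b = 3 o + 6 b$)
$\left(\frac{1}{-1143 + k{\left(58,9 \right)}} - 2908\right) - 2483 = \left(\frac{1}{-1143 + \left(3 \cdot 9 + 6 \cdot 58\right)} - 2908\right) - 2483 = \left(\frac{1}{-1143 + \left(27 + 348\right)} - 2908\right) - 2483 = \left(\frac{1}{-1143 + 375} - 2908\right) - 2483 = \left(\frac{1}{-768} - 2908\right) - 2483 = \left(- \frac{1}{768} - 2908\right) - 2483 = - \frac{2233345}{768} - 2483 = - \frac{4140289}{768}$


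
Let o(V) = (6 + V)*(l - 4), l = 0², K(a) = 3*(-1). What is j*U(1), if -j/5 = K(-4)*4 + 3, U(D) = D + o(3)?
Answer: -1575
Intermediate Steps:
K(a) = -3
l = 0
o(V) = -24 - 4*V (o(V) = (6 + V)*(0 - 4) = (6 + V)*(-4) = -24 - 4*V)
U(D) = -36 + D (U(D) = D + (-24 - 4*3) = D + (-24 - 12) = D - 36 = -36 + D)
j = 45 (j = -5*(-3*4 + 3) = -5*(-12 + 3) = -5*(-9) = 45)
j*U(1) = 45*(-36 + 1) = 45*(-35) = -1575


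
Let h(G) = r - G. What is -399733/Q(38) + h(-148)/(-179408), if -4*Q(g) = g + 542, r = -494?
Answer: 35857674117/13007080 ≈ 2756.8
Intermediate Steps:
h(G) = -494 - G
Q(g) = -271/2 - g/4 (Q(g) = -(g + 542)/4 = -(542 + g)/4 = -271/2 - g/4)
-399733/Q(38) + h(-148)/(-179408) = -399733/(-271/2 - ¼*38) + (-494 - 1*(-148))/(-179408) = -399733/(-271/2 - 19/2) + (-494 + 148)*(-1/179408) = -399733/(-145) - 346*(-1/179408) = -399733*(-1/145) + 173/89704 = 399733/145 + 173/89704 = 35857674117/13007080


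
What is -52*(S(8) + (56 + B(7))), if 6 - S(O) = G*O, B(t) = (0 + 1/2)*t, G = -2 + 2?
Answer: -3406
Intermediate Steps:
G = 0
B(t) = t/2 (B(t) = (0 + ½)*t = t/2)
S(O) = 6 (S(O) = 6 - 0*O = 6 - 1*0 = 6 + 0 = 6)
-52*(S(8) + (56 + B(7))) = -52*(6 + (56 + (½)*7)) = -52*(6 + (56 + 7/2)) = -52*(6 + 119/2) = -52*131/2 = -3406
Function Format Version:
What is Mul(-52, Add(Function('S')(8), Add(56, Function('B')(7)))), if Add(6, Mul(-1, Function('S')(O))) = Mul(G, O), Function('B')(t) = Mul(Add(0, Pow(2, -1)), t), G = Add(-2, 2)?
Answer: -3406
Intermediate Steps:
G = 0
Function('B')(t) = Mul(Rational(1, 2), t) (Function('B')(t) = Mul(Add(0, Rational(1, 2)), t) = Mul(Rational(1, 2), t))
Function('S')(O) = 6 (Function('S')(O) = Add(6, Mul(-1, Mul(0, O))) = Add(6, Mul(-1, 0)) = Add(6, 0) = 6)
Mul(-52, Add(Function('S')(8), Add(56, Function('B')(7)))) = Mul(-52, Add(6, Add(56, Mul(Rational(1, 2), 7)))) = Mul(-52, Add(6, Add(56, Rational(7, 2)))) = Mul(-52, Add(6, Rational(119, 2))) = Mul(-52, Rational(131, 2)) = -3406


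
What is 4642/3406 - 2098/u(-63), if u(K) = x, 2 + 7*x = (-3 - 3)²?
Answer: -12465672/28951 ≈ -430.58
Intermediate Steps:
x = 34/7 (x = -2/7 + (-3 - 3)²/7 = -2/7 + (⅐)*(-6)² = -2/7 + (⅐)*36 = -2/7 + 36/7 = 34/7 ≈ 4.8571)
u(K) = 34/7
4642/3406 - 2098/u(-63) = 4642/3406 - 2098/34/7 = 4642*(1/3406) - 2098*7/34 = 2321/1703 - 7343/17 = -12465672/28951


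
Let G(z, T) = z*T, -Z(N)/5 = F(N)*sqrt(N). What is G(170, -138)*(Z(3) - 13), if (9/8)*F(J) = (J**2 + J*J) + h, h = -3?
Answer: 304980 + 1564000*sqrt(3) ≈ 3.0139e+6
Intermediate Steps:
F(J) = -8/3 + 16*J**2/9 (F(J) = 8*((J**2 + J*J) - 3)/9 = 8*((J**2 + J**2) - 3)/9 = 8*(2*J**2 - 3)/9 = 8*(-3 + 2*J**2)/9 = -8/3 + 16*J**2/9)
Z(N) = -5*sqrt(N)*(-8/3 + 16*N**2/9) (Z(N) = -5*(-8/3 + 16*N**2/9)*sqrt(N) = -5*sqrt(N)*(-8/3 + 16*N**2/9))
G(z, T) = T*z
G(170, -138)*(Z(3) - 13) = (-138*170)*(40*sqrt(3)*(3 - 2*3**2)/9 - 13) = -23460*(40*sqrt(3)*(3 - 2*9)/9 - 13) = -23460*(40*sqrt(3)*(3 - 18)/9 - 13) = -23460*((40/9)*sqrt(3)*(-15) - 13) = -23460*(-200*sqrt(3)/3 - 13) = -23460*(-13 - 200*sqrt(3)/3) = 304980 + 1564000*sqrt(3)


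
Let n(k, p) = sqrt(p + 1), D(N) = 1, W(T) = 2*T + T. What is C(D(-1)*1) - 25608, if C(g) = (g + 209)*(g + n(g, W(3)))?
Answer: -25398 + 210*sqrt(10) ≈ -24734.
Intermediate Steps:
W(T) = 3*T
n(k, p) = sqrt(1 + p)
C(g) = (209 + g)*(g + sqrt(10)) (C(g) = (g + 209)*(g + sqrt(1 + 3*3)) = (209 + g)*(g + sqrt(1 + 9)) = (209 + g)*(g + sqrt(10)))
C(D(-1)*1) - 25608 = ((1*1)**2 + 209*(1*1) + 209*sqrt(10) + (1*1)*sqrt(10)) - 25608 = (1**2 + 209*1 + 209*sqrt(10) + 1*sqrt(10)) - 25608 = (1 + 209 + 209*sqrt(10) + sqrt(10)) - 25608 = (210 + 210*sqrt(10)) - 25608 = -25398 + 210*sqrt(10)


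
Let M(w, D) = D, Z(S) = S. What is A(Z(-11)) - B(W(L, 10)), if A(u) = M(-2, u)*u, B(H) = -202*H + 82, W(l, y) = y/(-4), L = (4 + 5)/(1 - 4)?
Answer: -466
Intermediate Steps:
L = -3 (L = 9/(-3) = 9*(-1/3) = -3)
W(l, y) = -y/4 (W(l, y) = y*(-1/4) = -y/4)
B(H) = 82 - 202*H
A(u) = u**2 (A(u) = u*u = u**2)
A(Z(-11)) - B(W(L, 10)) = (-11)**2 - (82 - (-101)*10/2) = 121 - (82 - 202*(-5/2)) = 121 - (82 + 505) = 121 - 1*587 = 121 - 587 = -466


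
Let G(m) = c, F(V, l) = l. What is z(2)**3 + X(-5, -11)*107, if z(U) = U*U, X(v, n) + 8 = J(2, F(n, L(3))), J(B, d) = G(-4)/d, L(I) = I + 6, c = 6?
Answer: -2162/3 ≈ -720.67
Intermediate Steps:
L(I) = 6 + I
G(m) = 6
J(B, d) = 6/d
X(v, n) = -22/3 (X(v, n) = -8 + 6/(6 + 3) = -8 + 6/9 = -8 + 6*(1/9) = -8 + 2/3 = -22/3)
z(U) = U**2
z(2)**3 + X(-5, -11)*107 = (2**2)**3 - 22/3*107 = 4**3 - 2354/3 = 64 - 2354/3 = -2162/3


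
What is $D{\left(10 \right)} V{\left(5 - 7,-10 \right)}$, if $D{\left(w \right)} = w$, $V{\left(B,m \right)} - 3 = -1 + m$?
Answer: $-80$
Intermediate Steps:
$V{\left(B,m \right)} = 2 + m$ ($V{\left(B,m \right)} = 3 + \left(-1 + m\right) = 2 + m$)
$D{\left(10 \right)} V{\left(5 - 7,-10 \right)} = 10 \left(2 - 10\right) = 10 \left(-8\right) = -80$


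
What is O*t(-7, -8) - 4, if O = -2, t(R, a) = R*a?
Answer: -116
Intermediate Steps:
O*t(-7, -8) - 4 = -(-14)*(-8) - 4 = -2*56 - 4 = -112 - 4 = -116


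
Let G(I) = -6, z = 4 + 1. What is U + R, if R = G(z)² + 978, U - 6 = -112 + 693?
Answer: 1601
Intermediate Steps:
z = 5
U = 587 (U = 6 + (-112 + 693) = 6 + 581 = 587)
R = 1014 (R = (-6)² + 978 = 36 + 978 = 1014)
U + R = 587 + 1014 = 1601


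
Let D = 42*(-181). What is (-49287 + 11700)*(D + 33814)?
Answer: -985230444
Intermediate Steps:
D = -7602
(-49287 + 11700)*(D + 33814) = (-49287 + 11700)*(-7602 + 33814) = -37587*26212 = -985230444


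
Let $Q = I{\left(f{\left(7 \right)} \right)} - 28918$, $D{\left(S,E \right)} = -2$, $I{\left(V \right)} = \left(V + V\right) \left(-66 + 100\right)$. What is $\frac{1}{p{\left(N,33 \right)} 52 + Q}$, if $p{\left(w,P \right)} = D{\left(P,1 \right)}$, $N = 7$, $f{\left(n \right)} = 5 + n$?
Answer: $- \frac{1}{28206} \approx -3.5453 \cdot 10^{-5}$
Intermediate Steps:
$I{\left(V \right)} = 68 V$ ($I{\left(V \right)} = 2 V 34 = 68 V$)
$p{\left(w,P \right)} = -2$
$Q = -28102$ ($Q = 68 \left(5 + 7\right) - 28918 = 68 \cdot 12 - 28918 = 816 - 28918 = -28102$)
$\frac{1}{p{\left(N,33 \right)} 52 + Q} = \frac{1}{\left(-2\right) 52 - 28102} = \frac{1}{-104 - 28102} = \frac{1}{-28206} = - \frac{1}{28206}$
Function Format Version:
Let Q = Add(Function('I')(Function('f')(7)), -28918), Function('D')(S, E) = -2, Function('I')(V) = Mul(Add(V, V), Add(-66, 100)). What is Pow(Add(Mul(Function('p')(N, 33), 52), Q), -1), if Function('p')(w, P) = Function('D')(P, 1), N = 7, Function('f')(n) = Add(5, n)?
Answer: Rational(-1, 28206) ≈ -3.5453e-5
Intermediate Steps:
Function('I')(V) = Mul(68, V) (Function('I')(V) = Mul(Mul(2, V), 34) = Mul(68, V))
Function('p')(w, P) = -2
Q = -28102 (Q = Add(Mul(68, Add(5, 7)), -28918) = Add(Mul(68, 12), -28918) = Add(816, -28918) = -28102)
Pow(Add(Mul(Function('p')(N, 33), 52), Q), -1) = Pow(Add(Mul(-2, 52), -28102), -1) = Pow(Add(-104, -28102), -1) = Pow(-28206, -1) = Rational(-1, 28206)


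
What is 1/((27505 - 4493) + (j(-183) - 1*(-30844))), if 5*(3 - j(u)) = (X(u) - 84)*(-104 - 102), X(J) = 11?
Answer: 5/254257 ≈ 1.9665e-5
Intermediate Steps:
j(u) = -15023/5 (j(u) = 3 - (11 - 84)*(-104 - 102)/5 = 3 - (-73)*(-206)/5 = 3 - ⅕*15038 = 3 - 15038/5 = -15023/5)
1/((27505 - 4493) + (j(-183) - 1*(-30844))) = 1/((27505 - 4493) + (-15023/5 - 1*(-30844))) = 1/(23012 + (-15023/5 + 30844)) = 1/(23012 + 139197/5) = 1/(254257/5) = 5/254257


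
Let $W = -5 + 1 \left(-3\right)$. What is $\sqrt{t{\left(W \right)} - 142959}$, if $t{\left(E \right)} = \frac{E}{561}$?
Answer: $\frac{i \sqrt{44992203927}}{561} \approx 378.1 i$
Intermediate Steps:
$W = -8$ ($W = -5 - 3 = -8$)
$t{\left(E \right)} = \frac{E}{561}$ ($t{\left(E \right)} = E \frac{1}{561} = \frac{E}{561}$)
$\sqrt{t{\left(W \right)} - 142959} = \sqrt{\frac{1}{561} \left(-8\right) - 142959} = \sqrt{- \frac{8}{561} - 142959} = \sqrt{- \frac{80200007}{561}} = \frac{i \sqrt{44992203927}}{561}$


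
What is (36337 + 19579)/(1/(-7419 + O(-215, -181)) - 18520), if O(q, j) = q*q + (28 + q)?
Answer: -2159420004/715223879 ≈ -3.0192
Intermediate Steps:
O(q, j) = 28 + q + q² (O(q, j) = q² + (28 + q) = 28 + q + q²)
(36337 + 19579)/(1/(-7419 + O(-215, -181)) - 18520) = (36337 + 19579)/(1/(-7419 + (28 - 215 + (-215)²)) - 18520) = 55916/(1/(-7419 + (28 - 215 + 46225)) - 18520) = 55916/(1/(-7419 + 46038) - 18520) = 55916/(1/38619 - 18520) = 55916/(-715223879/38619) = 55916*(-38619/715223879) = -2159420004/715223879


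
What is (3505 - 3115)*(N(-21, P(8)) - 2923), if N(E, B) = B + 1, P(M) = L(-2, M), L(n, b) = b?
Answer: -1136460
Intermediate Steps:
P(M) = M
N(E, B) = 1 + B
(3505 - 3115)*(N(-21, P(8)) - 2923) = (3505 - 3115)*((1 + 8) - 2923) = 390*(9 - 2923) = 390*(-2914) = -1136460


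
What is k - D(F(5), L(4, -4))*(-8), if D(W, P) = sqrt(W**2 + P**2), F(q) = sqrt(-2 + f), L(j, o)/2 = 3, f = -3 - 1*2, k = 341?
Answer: 341 + 8*sqrt(29) ≈ 384.08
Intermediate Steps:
f = -5 (f = -3 - 2 = -5)
L(j, o) = 6 (L(j, o) = 2*3 = 6)
F(q) = I*sqrt(7) (F(q) = sqrt(-2 - 5) = sqrt(-7) = I*sqrt(7))
D(W, P) = sqrt(P**2 + W**2)
k - D(F(5), L(4, -4))*(-8) = 341 - sqrt(6**2 + (I*sqrt(7))**2)*(-8) = 341 - sqrt(36 - 7)*(-8) = 341 - sqrt(29)*(-8) = 341 - (-8)*sqrt(29) = 341 + 8*sqrt(29)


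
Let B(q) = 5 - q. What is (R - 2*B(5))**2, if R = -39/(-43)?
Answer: 1521/1849 ≈ 0.82261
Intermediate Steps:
R = 39/43 (R = -39*(-1/43) = 39/43 ≈ 0.90698)
(R - 2*B(5))**2 = (39/43 - 2*(5 - 1*5))**2 = (39/43 - 2*(5 - 5))**2 = (39/43 - 2*0)**2 = (39/43 + 0)**2 = (39/43)**2 = 1521/1849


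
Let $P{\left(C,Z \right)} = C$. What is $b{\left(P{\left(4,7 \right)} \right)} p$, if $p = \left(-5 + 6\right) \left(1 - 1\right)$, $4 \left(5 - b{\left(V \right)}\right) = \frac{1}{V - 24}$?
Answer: $0$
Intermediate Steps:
$b{\left(V \right)} = 5 - \frac{1}{4 \left(-24 + V\right)}$ ($b{\left(V \right)} = 5 - \frac{1}{4 \left(V - 24\right)} = 5 - \frac{1}{4 \left(-24 + V\right)}$)
$p = 0$ ($p = 1 \cdot 0 = 0$)
$b{\left(P{\left(4,7 \right)} \right)} p = \frac{-481 + 20 \cdot 4}{4 \left(-24 + 4\right)} 0 = \frac{-481 + 80}{4 \left(-20\right)} 0 = \frac{1}{4} \left(- \frac{1}{20}\right) \left(-401\right) 0 = \frac{401}{80} \cdot 0 = 0$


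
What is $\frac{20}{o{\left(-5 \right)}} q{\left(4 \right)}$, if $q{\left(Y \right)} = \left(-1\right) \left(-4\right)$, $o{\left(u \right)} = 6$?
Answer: $\frac{40}{3} \approx 13.333$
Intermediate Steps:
$q{\left(Y \right)} = 4$
$\frac{20}{o{\left(-5 \right)}} q{\left(4 \right)} = \frac{20}{6} \cdot 4 = 20 \cdot \frac{1}{6} \cdot 4 = \frac{10}{3} \cdot 4 = \frac{40}{3}$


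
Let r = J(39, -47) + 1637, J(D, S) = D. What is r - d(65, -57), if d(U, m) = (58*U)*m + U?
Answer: 216501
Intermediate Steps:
d(U, m) = U + 58*U*m (d(U, m) = 58*U*m + U = U + 58*U*m)
r = 1676 (r = 39 + 1637 = 1676)
r - d(65, -57) = 1676 - 65*(1 + 58*(-57)) = 1676 - 65*(1 - 3306) = 1676 - 65*(-3305) = 1676 - 1*(-214825) = 1676 + 214825 = 216501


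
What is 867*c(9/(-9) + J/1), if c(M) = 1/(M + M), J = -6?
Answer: -867/14 ≈ -61.929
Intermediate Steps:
c(M) = 1/(2*M)
867*c(9/(-9) + J/1) = 867*(1/(2*(9/(-9) - 6/1))) = 867*(1/(2*(9*(-⅑) - 6*1))) = 867*(1/(2*(-1 - 6))) = 867*((½)/(-7)) = 867*((½)*(-⅐)) = 867*(-1/14) = -867/14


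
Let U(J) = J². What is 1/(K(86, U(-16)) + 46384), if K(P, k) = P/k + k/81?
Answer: 10368/480945563 ≈ 2.1558e-5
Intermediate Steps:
K(P, k) = k/81 + P/k (K(P, k) = P/k + k*(1/81) = P/k + k/81 = k/81 + P/k)
1/(K(86, U(-16)) + 46384) = 1/(((1/81)*(-16)² + 86/((-16)²)) + 46384) = 1/(((1/81)*256 + 86/256) + 46384) = 1/((256/81 + 86*(1/256)) + 46384) = 1/((256/81 + 43/128) + 46384) = 1/(36251/10368 + 46384) = 1/(480945563/10368) = 10368/480945563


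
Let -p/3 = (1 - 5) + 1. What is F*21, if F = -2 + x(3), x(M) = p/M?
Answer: 21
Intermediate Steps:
p = 9 (p = -3*((1 - 5) + 1) = -3*(-4 + 1) = -3*(-3) = 9)
x(M) = 9/M
F = 1 (F = -2 + 9/3 = -2 + 9*(⅓) = -2 + 3 = 1)
F*21 = 1*21 = 21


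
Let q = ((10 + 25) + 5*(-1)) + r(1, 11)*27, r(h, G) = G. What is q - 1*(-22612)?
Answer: 22939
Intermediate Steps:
q = 327 (q = ((10 + 25) + 5*(-1)) + 11*27 = (35 - 5) + 297 = 30 + 297 = 327)
q - 1*(-22612) = 327 - 1*(-22612) = 327 + 22612 = 22939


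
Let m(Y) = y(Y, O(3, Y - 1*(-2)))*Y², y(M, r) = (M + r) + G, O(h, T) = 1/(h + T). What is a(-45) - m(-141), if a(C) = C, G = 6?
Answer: 365028921/136 ≈ 2.6840e+6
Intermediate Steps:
O(h, T) = 1/(T + h)
y(M, r) = 6 + M + r (y(M, r) = (M + r) + 6 = 6 + M + r)
m(Y) = Y²*(6 + Y + 1/(5 + Y)) (m(Y) = (6 + Y + 1/((Y - 1*(-2)) + 3))*Y² = (6 + Y + 1/((Y + 2) + 3))*Y² = (6 + Y + 1/((2 + Y) + 3))*Y² = (6 + Y + 1/(5 + Y))*Y² = Y²*(6 + Y + 1/(5 + Y)))
a(-45) - m(-141) = -45 - (-141)²*(1 + (5 - 141)*(6 - 141))/(5 - 141) = -45 - 19881*(1 - 136*(-135))/(-136) = -45 - 19881*(-1)*(1 + 18360)/136 = -45 - 19881*(-1)*18361/136 = -45 - 1*(-365035041/136) = -45 + 365035041/136 = 365028921/136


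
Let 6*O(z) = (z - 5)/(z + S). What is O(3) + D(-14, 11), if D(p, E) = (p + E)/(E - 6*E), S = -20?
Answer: 208/2805 ≈ 0.074153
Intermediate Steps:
O(z) = (-5 + z)/(6*(-20 + z)) (O(z) = ((z - 5)/(z - 20))/6 = ((-5 + z)/(-20 + z))/6 = (-5 + z)/(6*(-20 + z)))
D(p, E) = -(E + p)/(5*E) (D(p, E) = (E + p)/((-5*E)) = (E + p)*(-1/(5*E)) = -(E + p)/(5*E))
O(3) + D(-14, 11) = (-5 + 3)/(6*(-20 + 3)) + (1/5)*(-1*11 - 1*(-14))/11 = (1/6)*(-2)/(-17) + (1/5)*(1/11)*(-11 + 14) = (1/6)*(-1/17)*(-2) + (1/5)*(1/11)*3 = 1/51 + 3/55 = 208/2805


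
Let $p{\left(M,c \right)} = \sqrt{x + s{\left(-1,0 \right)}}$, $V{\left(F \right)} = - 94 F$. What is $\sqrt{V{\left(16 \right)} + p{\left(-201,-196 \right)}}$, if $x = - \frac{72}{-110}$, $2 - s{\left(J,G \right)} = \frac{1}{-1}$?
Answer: $\frac{\sqrt{-4549600 + 55 \sqrt{11055}}}{55} \approx 38.757 i$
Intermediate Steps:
$s{\left(J,G \right)} = 3$ ($s{\left(J,G \right)} = 2 - \frac{1}{-1} = 2 - -1 = 2 + 1 = 3$)
$x = \frac{36}{55}$ ($x = \left(-72\right) \left(- \frac{1}{110}\right) = \frac{36}{55} \approx 0.65455$)
$p{\left(M,c \right)} = \frac{\sqrt{11055}}{55}$ ($p{\left(M,c \right)} = \sqrt{\frac{36}{55} + 3} = \sqrt{\frac{201}{55}} = \frac{\sqrt{11055}}{55}$)
$\sqrt{V{\left(16 \right)} + p{\left(-201,-196 \right)}} = \sqrt{\left(-94\right) 16 + \frac{\sqrt{11055}}{55}} = \sqrt{-1504 + \frac{\sqrt{11055}}{55}}$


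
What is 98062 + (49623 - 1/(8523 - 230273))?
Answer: 32749148751/221750 ≈ 1.4769e+5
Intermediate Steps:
98062 + (49623 - 1/(8523 - 230273)) = 98062 + (49623 - 1/(-221750)) = 98062 + (49623 - 1*(-1/221750)) = 98062 + (49623 + 1/221750) = 98062 + 11003900251/221750 = 32749148751/221750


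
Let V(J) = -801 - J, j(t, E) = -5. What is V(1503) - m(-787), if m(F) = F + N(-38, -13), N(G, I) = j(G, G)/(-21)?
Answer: -31862/21 ≈ -1517.2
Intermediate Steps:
N(G, I) = 5/21 (N(G, I) = -5/(-21) = -5*(-1/21) = 5/21)
m(F) = 5/21 + F (m(F) = F + 5/21 = 5/21 + F)
V(1503) - m(-787) = (-801 - 1*1503) - (5/21 - 787) = (-801 - 1503) - 1*(-16522/21) = -2304 + 16522/21 = -31862/21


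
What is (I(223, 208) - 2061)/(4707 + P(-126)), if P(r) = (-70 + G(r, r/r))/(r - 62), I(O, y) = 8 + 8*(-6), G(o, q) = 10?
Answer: -98747/221244 ≈ -0.44633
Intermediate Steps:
I(O, y) = -40 (I(O, y) = 8 - 48 = -40)
P(r) = -60/(-62 + r) (P(r) = (-70 + 10)/(r - 62) = -60/(-62 + r))
(I(223, 208) - 2061)/(4707 + P(-126)) = (-40 - 2061)/(4707 - 60/(-62 - 126)) = -2101/(4707 - 60/(-188)) = -2101/(4707 - 60*(-1/188)) = -2101/(4707 + 15/47) = -2101/221244/47 = -2101*47/221244 = -98747/221244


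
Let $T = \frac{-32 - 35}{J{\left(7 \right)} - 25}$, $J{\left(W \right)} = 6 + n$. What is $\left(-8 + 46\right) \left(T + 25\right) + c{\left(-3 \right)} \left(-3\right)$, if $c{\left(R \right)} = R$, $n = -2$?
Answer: $\frac{22685}{21} \approx 1080.2$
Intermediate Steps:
$J{\left(W \right)} = 4$ ($J{\left(W \right)} = 6 - 2 = 4$)
$T = \frac{67}{21}$ ($T = \frac{-32 - 35}{4 - 25} = - \frac{67}{4 - 25} = - \frac{67}{-21} = \left(-67\right) \left(- \frac{1}{21}\right) = \frac{67}{21} \approx 3.1905$)
$\left(-8 + 46\right) \left(T + 25\right) + c{\left(-3 \right)} \left(-3\right) = \left(-8 + 46\right) \left(\frac{67}{21} + 25\right) - -9 = 38 \cdot \frac{592}{21} + 9 = \frac{22496}{21} + 9 = \frac{22685}{21}$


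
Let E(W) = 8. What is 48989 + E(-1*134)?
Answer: 48997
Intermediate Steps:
48989 + E(-1*134) = 48989 + 8 = 48997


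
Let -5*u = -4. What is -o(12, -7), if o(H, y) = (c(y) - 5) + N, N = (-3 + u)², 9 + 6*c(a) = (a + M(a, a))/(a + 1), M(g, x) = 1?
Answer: 112/75 ≈ 1.4933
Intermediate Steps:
u = ⅘ (u = -⅕*(-4) = ⅘ ≈ 0.80000)
c(a) = -4/3 (c(a) = -3/2 + ((a + 1)/(a + 1))/6 = -3/2 + ((1 + a)/(1 + a))/6 = -3/2 + (⅙)*1 = -3/2 + ⅙ = -4/3)
N = 121/25 (N = (-3 + ⅘)² = (-11/5)² = 121/25 ≈ 4.8400)
o(H, y) = -112/75 (o(H, y) = (-4/3 - 5) + 121/25 = -19/3 + 121/25 = -112/75)
-o(12, -7) = -1*(-112/75) = 112/75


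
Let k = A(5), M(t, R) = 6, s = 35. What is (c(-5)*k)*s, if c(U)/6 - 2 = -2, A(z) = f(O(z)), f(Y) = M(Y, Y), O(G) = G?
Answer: 0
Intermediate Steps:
f(Y) = 6
A(z) = 6
k = 6
c(U) = 0 (c(U) = 12 + 6*(-2) = 12 - 12 = 0)
(c(-5)*k)*s = (0*6)*35 = 0*35 = 0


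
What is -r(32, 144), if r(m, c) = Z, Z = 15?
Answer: -15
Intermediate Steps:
r(m, c) = 15
-r(32, 144) = -1*15 = -15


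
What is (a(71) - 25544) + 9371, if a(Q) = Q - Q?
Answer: -16173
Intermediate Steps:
a(Q) = 0
(a(71) - 25544) + 9371 = (0 - 25544) + 9371 = -25544 + 9371 = -16173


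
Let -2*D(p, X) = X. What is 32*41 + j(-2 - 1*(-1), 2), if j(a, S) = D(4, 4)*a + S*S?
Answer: 1318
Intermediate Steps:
D(p, X) = -X/2
j(a, S) = S**2 - 2*a (j(a, S) = (-1/2*4)*a + S*S = -2*a + S**2 = S**2 - 2*a)
32*41 + j(-2 - 1*(-1), 2) = 32*41 + (2**2 - 2*(-2 - 1*(-1))) = 1312 + (4 - 2*(-2 + 1)) = 1312 + (4 - 2*(-1)) = 1312 + (4 + 2) = 1312 + 6 = 1318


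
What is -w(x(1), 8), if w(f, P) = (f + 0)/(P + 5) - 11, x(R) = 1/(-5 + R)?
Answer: 573/52 ≈ 11.019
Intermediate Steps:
w(f, P) = -11 + f/(5 + P) (w(f, P) = f/(5 + P) - 11 = -11 + f/(5 + P))
-w(x(1), 8) = -(-55 + 1/(-5 + 1) - 11*8)/(5 + 8) = -(-55 + 1/(-4) - 88)/13 = -(-55 - ¼ - 88)/13 = -(-573)/(13*4) = -1*(-573/52) = 573/52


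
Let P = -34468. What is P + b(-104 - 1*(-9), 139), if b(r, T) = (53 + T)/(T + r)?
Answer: -379100/11 ≈ -34464.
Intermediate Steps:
b(r, T) = (53 + T)/(T + r)
P + b(-104 - 1*(-9), 139) = -34468 + (53 + 139)/(139 + (-104 - 1*(-9))) = -34468 + 192/(139 + (-104 + 9)) = -34468 + 192/(139 - 95) = -34468 + 192/44 = -34468 + (1/44)*192 = -34468 + 48/11 = -379100/11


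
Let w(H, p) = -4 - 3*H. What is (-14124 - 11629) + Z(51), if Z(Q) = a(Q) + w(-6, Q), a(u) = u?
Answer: -25688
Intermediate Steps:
Z(Q) = 14 + Q (Z(Q) = Q + (-4 - 3*(-6)) = Q + (-4 + 18) = Q + 14 = 14 + Q)
(-14124 - 11629) + Z(51) = (-14124 - 11629) + (14 + 51) = -25753 + 65 = -25688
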